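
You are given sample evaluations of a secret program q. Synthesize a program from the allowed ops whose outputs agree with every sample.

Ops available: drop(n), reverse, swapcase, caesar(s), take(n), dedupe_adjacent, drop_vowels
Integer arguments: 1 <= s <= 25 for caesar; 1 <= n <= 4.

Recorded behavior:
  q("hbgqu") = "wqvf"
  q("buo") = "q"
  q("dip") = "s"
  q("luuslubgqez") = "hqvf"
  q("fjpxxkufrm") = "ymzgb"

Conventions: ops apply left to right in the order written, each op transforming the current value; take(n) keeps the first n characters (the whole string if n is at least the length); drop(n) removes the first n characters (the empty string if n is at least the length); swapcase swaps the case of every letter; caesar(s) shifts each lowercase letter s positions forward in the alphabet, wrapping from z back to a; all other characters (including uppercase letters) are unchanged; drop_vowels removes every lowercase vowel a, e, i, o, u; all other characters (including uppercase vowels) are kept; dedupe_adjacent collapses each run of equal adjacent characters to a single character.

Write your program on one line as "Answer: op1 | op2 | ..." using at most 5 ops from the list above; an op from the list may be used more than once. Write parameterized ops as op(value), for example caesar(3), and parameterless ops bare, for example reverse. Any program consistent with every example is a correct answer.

dedupe_adjacent | drop_vowels | caesar(15) | drop_vowels

Check, running the answer program on each example:
  "hbgqu" -> "hbgqu" -> "hbgq" -> "wqvf" -> "wqvf"
  "buo" -> "buo" -> "b" -> "q" -> "q"
  "dip" -> "dip" -> "dp" -> "se" -> "s"
  "luuslubgqez" -> "luslubgqez" -> "lslbgqz" -> "ahaqvfo" -> "hqvf"
  "fjpxxkufrm" -> "fjpxkufrm" -> "fjpxkfrm" -> "uyemzugb" -> "ymzgb"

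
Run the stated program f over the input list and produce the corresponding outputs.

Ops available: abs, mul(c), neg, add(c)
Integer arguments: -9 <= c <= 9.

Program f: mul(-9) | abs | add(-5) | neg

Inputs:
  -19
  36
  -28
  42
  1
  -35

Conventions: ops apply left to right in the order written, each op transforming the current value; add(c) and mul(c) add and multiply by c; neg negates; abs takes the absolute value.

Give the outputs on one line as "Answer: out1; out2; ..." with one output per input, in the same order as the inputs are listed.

-166; -319; -247; -373; -4; -310

Execution, op by op:
  -19 -> 171 -> 171 -> 166 -> -166
  36 -> -324 -> 324 -> 319 -> -319
  -28 -> 252 -> 252 -> 247 -> -247
  42 -> -378 -> 378 -> 373 -> -373
  1 -> -9 -> 9 -> 4 -> -4
  -35 -> 315 -> 315 -> 310 -> -310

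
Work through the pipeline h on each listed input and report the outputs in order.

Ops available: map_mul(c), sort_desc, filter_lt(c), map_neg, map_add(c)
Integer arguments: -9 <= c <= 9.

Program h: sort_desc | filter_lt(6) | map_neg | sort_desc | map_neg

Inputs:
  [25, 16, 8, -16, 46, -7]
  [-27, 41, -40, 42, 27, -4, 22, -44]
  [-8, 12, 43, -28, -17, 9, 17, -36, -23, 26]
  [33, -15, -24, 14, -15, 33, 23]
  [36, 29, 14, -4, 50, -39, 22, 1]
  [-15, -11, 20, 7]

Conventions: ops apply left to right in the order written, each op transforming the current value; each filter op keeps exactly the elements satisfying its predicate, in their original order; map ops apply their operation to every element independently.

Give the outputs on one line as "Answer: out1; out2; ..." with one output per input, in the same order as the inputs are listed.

[-16, -7]; [-44, -40, -27, -4]; [-36, -28, -23, -17, -8]; [-24, -15, -15]; [-39, -4, 1]; [-15, -11]

Execution, op by op:
  [25, 16, 8, -16, 46, -7] -> [46, 25, 16, 8, -7, -16] -> [-7, -16] -> [7, 16] -> [16, 7] -> [-16, -7]
  [-27, 41, -40, 42, 27, -4, 22, -44] -> [42, 41, 27, 22, -4, -27, -40, -44] -> [-4, -27, -40, -44] -> [4, 27, 40, 44] -> [44, 40, 27, 4] -> [-44, -40, -27, -4]
  [-8, 12, 43, -28, -17, 9, 17, -36, -23, 26] -> [43, 26, 17, 12, 9, -8, -17, -23, -28, -36] -> [-8, -17, -23, -28, -36] -> [8, 17, 23, 28, 36] -> [36, 28, 23, 17, 8] -> [-36, -28, -23, -17, -8]
  [33, -15, -24, 14, -15, 33, 23] -> [33, 33, 23, 14, -15, -15, -24] -> [-15, -15, -24] -> [15, 15, 24] -> [24, 15, 15] -> [-24, -15, -15]
  [36, 29, 14, -4, 50, -39, 22, 1] -> [50, 36, 29, 22, 14, 1, -4, -39] -> [1, -4, -39] -> [-1, 4, 39] -> [39, 4, -1] -> [-39, -4, 1]
  [-15, -11, 20, 7] -> [20, 7, -11, -15] -> [-11, -15] -> [11, 15] -> [15, 11] -> [-15, -11]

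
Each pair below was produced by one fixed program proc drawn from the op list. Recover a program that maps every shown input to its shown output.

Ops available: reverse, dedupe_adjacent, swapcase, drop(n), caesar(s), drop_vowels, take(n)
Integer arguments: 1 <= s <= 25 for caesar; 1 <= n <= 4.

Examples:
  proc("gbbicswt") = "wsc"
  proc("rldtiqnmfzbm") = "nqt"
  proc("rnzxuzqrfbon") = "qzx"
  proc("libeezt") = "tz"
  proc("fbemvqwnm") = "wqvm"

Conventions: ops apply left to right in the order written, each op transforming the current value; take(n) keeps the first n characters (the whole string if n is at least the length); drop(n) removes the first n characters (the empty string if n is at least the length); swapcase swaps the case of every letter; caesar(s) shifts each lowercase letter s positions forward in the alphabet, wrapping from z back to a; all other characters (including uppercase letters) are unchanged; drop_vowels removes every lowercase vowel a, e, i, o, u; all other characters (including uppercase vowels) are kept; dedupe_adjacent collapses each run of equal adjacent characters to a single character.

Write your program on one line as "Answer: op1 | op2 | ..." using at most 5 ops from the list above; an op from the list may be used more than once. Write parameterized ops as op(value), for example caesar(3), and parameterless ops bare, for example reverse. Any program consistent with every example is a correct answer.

drop(3) | take(4) | drop_vowels | reverse

Check, running the answer program on each example:
  "gbbicswt" -> "icswt" -> "icsw" -> "csw" -> "wsc"
  "rldtiqnmfzbm" -> "tiqnmfzbm" -> "tiqn" -> "tqn" -> "nqt"
  "rnzxuzqrfbon" -> "xuzqrfbon" -> "xuzq" -> "xzq" -> "qzx"
  "libeezt" -> "eezt" -> "eezt" -> "zt" -> "tz"
  "fbemvqwnm" -> "mvqwnm" -> "mvqw" -> "mvqw" -> "wqvm"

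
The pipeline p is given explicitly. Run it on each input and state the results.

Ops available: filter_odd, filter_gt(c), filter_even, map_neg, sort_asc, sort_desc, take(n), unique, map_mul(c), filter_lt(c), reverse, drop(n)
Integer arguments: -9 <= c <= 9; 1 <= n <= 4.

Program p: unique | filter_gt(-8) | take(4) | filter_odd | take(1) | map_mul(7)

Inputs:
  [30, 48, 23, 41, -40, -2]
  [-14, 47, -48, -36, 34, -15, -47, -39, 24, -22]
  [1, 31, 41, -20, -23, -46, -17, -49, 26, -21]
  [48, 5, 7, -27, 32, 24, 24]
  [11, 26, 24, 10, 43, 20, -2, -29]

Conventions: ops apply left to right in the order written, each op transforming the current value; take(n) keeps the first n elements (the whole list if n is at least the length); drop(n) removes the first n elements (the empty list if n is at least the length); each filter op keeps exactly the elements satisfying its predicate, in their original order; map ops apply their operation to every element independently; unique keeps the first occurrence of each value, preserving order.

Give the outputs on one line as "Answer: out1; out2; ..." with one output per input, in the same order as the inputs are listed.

Execution, op by op:
  [30, 48, 23, 41, -40, -2] -> [30, 48, 23, 41, -40, -2] -> [30, 48, 23, 41, -2] -> [30, 48, 23, 41] -> [23, 41] -> [23] -> [161]
  [-14, 47, -48, -36, 34, -15, -47, -39, 24, -22] -> [-14, 47, -48, -36, 34, -15, -47, -39, 24, -22] -> [47, 34, 24] -> [47, 34, 24] -> [47] -> [47] -> [329]
  [1, 31, 41, -20, -23, -46, -17, -49, 26, -21] -> [1, 31, 41, -20, -23, -46, -17, -49, 26, -21] -> [1, 31, 41, 26] -> [1, 31, 41, 26] -> [1, 31, 41] -> [1] -> [7]
  [48, 5, 7, -27, 32, 24, 24] -> [48, 5, 7, -27, 32, 24] -> [48, 5, 7, 32, 24] -> [48, 5, 7, 32] -> [5, 7] -> [5] -> [35]
  [11, 26, 24, 10, 43, 20, -2, -29] -> [11, 26, 24, 10, 43, 20, -2, -29] -> [11, 26, 24, 10, 43, 20, -2] -> [11, 26, 24, 10] -> [11] -> [11] -> [77]

[161]; [329]; [7]; [35]; [77]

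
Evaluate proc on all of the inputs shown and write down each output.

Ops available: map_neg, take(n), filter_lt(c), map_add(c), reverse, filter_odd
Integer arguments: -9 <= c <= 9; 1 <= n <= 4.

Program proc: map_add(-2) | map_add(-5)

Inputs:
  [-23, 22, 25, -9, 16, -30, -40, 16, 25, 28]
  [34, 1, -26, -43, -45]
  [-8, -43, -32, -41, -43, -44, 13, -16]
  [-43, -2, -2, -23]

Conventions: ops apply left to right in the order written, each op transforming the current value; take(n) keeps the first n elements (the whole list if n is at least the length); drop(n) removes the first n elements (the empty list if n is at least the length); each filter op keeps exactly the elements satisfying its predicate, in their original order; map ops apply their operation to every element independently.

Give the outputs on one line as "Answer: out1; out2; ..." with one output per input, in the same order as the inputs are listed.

Execution, op by op:
  [-23, 22, 25, -9, 16, -30, -40, 16, 25, 28] -> [-25, 20, 23, -11, 14, -32, -42, 14, 23, 26] -> [-30, 15, 18, -16, 9, -37, -47, 9, 18, 21]
  [34, 1, -26, -43, -45] -> [32, -1, -28, -45, -47] -> [27, -6, -33, -50, -52]
  [-8, -43, -32, -41, -43, -44, 13, -16] -> [-10, -45, -34, -43, -45, -46, 11, -18] -> [-15, -50, -39, -48, -50, -51, 6, -23]
  [-43, -2, -2, -23] -> [-45, -4, -4, -25] -> [-50, -9, -9, -30]

[-30, 15, 18, -16, 9, -37, -47, 9, 18, 21]; [27, -6, -33, -50, -52]; [-15, -50, -39, -48, -50, -51, 6, -23]; [-50, -9, -9, -30]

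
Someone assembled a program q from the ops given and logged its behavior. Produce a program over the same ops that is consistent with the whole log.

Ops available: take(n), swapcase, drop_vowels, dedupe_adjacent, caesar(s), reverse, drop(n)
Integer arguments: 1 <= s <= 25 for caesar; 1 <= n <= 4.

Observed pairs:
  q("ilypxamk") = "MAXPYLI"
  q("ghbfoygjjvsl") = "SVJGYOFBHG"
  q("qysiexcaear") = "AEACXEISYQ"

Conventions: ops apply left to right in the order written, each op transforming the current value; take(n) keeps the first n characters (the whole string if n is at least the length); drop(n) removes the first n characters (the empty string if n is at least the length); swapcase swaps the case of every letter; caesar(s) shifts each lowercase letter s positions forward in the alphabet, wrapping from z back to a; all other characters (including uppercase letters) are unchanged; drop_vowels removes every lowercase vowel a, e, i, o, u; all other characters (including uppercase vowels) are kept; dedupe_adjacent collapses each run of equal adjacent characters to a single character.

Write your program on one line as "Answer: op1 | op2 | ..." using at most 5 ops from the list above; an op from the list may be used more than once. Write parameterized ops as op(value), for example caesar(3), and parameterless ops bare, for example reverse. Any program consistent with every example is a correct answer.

swapcase | dedupe_adjacent | reverse | drop(1)

Check, running the answer program on each example:
  "ilypxamk" -> "ILYPXAMK" -> "ILYPXAMK" -> "KMAXPYLI" -> "MAXPYLI"
  "ghbfoygjjvsl" -> "GHBFOYGJJVSL" -> "GHBFOYGJVSL" -> "LSVJGYOFBHG" -> "SVJGYOFBHG"
  "qysiexcaear" -> "QYSIEXCAEAR" -> "QYSIEXCAEAR" -> "RAEACXEISYQ" -> "AEACXEISYQ"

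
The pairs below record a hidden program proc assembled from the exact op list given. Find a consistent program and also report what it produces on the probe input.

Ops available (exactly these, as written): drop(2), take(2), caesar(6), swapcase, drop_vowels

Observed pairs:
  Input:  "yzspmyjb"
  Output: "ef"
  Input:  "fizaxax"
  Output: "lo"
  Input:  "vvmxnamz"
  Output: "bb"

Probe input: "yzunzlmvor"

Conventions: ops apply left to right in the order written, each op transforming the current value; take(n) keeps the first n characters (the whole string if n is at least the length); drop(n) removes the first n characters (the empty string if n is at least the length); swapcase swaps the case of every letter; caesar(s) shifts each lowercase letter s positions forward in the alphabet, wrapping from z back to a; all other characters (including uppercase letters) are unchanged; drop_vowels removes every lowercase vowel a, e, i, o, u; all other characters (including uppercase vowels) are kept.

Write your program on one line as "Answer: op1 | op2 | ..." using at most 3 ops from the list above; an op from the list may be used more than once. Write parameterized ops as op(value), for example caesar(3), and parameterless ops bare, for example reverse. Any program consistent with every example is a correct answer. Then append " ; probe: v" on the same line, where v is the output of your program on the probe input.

take(2) | caesar(6) ; probe: "ef"

Check, running the answer program on each example:
  "yzspmyjb" -> "yz" -> "ef"
  "fizaxax" -> "fi" -> "lo"
  "vvmxnamz" -> "vv" -> "bb"
  probe: "yzunzlmvor" -> "yz" -> "ef"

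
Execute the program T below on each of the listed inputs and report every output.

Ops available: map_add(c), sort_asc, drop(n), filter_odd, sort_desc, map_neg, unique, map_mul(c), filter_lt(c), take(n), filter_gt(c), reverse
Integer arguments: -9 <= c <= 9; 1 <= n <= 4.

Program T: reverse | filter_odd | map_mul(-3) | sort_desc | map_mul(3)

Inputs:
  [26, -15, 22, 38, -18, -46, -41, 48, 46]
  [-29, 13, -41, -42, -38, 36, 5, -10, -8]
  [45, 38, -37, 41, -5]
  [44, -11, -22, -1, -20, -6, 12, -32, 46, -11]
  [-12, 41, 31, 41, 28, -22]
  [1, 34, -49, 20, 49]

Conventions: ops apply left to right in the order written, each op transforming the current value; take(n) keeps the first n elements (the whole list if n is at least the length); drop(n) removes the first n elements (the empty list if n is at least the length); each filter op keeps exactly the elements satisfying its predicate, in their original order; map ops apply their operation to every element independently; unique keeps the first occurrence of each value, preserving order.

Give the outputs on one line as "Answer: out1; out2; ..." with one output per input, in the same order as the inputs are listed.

Execution, op by op:
  [26, -15, 22, 38, -18, -46, -41, 48, 46] -> [46, 48, -41, -46, -18, 38, 22, -15, 26] -> [-41, -15] -> [123, 45] -> [123, 45] -> [369, 135]
  [-29, 13, -41, -42, -38, 36, 5, -10, -8] -> [-8, -10, 5, 36, -38, -42, -41, 13, -29] -> [5, -41, 13, -29] -> [-15, 123, -39, 87] -> [123, 87, -15, -39] -> [369, 261, -45, -117]
  [45, 38, -37, 41, -5] -> [-5, 41, -37, 38, 45] -> [-5, 41, -37, 45] -> [15, -123, 111, -135] -> [111, 15, -123, -135] -> [333, 45, -369, -405]
  [44, -11, -22, -1, -20, -6, 12, -32, 46, -11] -> [-11, 46, -32, 12, -6, -20, -1, -22, -11, 44] -> [-11, -1, -11] -> [33, 3, 33] -> [33, 33, 3] -> [99, 99, 9]
  [-12, 41, 31, 41, 28, -22] -> [-22, 28, 41, 31, 41, -12] -> [41, 31, 41] -> [-123, -93, -123] -> [-93, -123, -123] -> [-279, -369, -369]
  [1, 34, -49, 20, 49] -> [49, 20, -49, 34, 1] -> [49, -49, 1] -> [-147, 147, -3] -> [147, -3, -147] -> [441, -9, -441]

[369, 135]; [369, 261, -45, -117]; [333, 45, -369, -405]; [99, 99, 9]; [-279, -369, -369]; [441, -9, -441]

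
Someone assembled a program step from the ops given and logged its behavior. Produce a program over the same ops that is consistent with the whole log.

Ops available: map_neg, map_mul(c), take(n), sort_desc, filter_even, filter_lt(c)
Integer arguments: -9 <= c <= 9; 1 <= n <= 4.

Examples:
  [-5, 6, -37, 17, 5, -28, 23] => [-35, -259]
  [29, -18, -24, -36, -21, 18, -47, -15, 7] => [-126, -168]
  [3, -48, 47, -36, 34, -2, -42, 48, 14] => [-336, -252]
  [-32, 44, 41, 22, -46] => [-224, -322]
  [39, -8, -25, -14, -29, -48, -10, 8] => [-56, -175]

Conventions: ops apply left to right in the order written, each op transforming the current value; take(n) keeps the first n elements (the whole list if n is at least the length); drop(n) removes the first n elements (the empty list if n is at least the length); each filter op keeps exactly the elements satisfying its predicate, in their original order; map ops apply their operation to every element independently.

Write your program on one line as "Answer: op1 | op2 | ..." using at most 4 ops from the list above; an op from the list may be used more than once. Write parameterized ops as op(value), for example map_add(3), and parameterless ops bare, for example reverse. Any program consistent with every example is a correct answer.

map_mul(7) | filter_lt(3) | take(2)

Check, running the answer program on each example:
  [-5, 6, -37, 17, 5, -28, 23] -> [-35, 42, -259, 119, 35, -196, 161] -> [-35, -259, -196] -> [-35, -259]
  [29, -18, -24, -36, -21, 18, -47, -15, 7] -> [203, -126, -168, -252, -147, 126, -329, -105, 49] -> [-126, -168, -252, -147, -329, -105] -> [-126, -168]
  [3, -48, 47, -36, 34, -2, -42, 48, 14] -> [21, -336, 329, -252, 238, -14, -294, 336, 98] -> [-336, -252, -14, -294] -> [-336, -252]
  [-32, 44, 41, 22, -46] -> [-224, 308, 287, 154, -322] -> [-224, -322] -> [-224, -322]
  [39, -8, -25, -14, -29, -48, -10, 8] -> [273, -56, -175, -98, -203, -336, -70, 56] -> [-56, -175, -98, -203, -336, -70] -> [-56, -175]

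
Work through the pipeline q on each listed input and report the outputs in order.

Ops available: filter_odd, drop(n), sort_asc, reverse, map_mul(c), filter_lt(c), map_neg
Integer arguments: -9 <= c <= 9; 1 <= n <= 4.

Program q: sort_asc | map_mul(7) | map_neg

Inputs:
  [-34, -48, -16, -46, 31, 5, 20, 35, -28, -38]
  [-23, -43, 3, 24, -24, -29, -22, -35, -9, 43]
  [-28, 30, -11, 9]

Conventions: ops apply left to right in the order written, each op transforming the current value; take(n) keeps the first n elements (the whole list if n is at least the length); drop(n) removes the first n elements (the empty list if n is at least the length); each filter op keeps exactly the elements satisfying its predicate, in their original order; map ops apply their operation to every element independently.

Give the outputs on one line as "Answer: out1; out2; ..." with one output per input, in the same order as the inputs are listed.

[336, 322, 266, 238, 196, 112, -35, -140, -217, -245]; [301, 245, 203, 168, 161, 154, 63, -21, -168, -301]; [196, 77, -63, -210]

Execution, op by op:
  [-34, -48, -16, -46, 31, 5, 20, 35, -28, -38] -> [-48, -46, -38, -34, -28, -16, 5, 20, 31, 35] -> [-336, -322, -266, -238, -196, -112, 35, 140, 217, 245] -> [336, 322, 266, 238, 196, 112, -35, -140, -217, -245]
  [-23, -43, 3, 24, -24, -29, -22, -35, -9, 43] -> [-43, -35, -29, -24, -23, -22, -9, 3, 24, 43] -> [-301, -245, -203, -168, -161, -154, -63, 21, 168, 301] -> [301, 245, 203, 168, 161, 154, 63, -21, -168, -301]
  [-28, 30, -11, 9] -> [-28, -11, 9, 30] -> [-196, -77, 63, 210] -> [196, 77, -63, -210]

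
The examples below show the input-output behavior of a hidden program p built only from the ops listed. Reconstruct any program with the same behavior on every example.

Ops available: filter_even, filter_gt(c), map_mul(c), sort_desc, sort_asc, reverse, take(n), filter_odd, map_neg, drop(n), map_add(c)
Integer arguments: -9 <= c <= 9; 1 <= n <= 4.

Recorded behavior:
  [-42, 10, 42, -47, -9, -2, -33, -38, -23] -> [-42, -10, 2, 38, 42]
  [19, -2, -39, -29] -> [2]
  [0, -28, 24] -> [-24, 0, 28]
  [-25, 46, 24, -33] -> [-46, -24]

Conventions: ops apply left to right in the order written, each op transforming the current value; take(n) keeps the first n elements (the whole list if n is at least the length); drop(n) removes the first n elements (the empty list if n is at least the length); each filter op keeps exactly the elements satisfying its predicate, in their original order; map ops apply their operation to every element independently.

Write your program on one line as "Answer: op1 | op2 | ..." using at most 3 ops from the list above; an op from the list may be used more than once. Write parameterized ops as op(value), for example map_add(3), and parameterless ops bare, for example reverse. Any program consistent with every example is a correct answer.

sort_desc | filter_even | map_neg

Check, running the answer program on each example:
  [-42, 10, 42, -47, -9, -2, -33, -38, -23] -> [42, 10, -2, -9, -23, -33, -38, -42, -47] -> [42, 10, -2, -38, -42] -> [-42, -10, 2, 38, 42]
  [19, -2, -39, -29] -> [19, -2, -29, -39] -> [-2] -> [2]
  [0, -28, 24] -> [24, 0, -28] -> [24, 0, -28] -> [-24, 0, 28]
  [-25, 46, 24, -33] -> [46, 24, -25, -33] -> [46, 24] -> [-46, -24]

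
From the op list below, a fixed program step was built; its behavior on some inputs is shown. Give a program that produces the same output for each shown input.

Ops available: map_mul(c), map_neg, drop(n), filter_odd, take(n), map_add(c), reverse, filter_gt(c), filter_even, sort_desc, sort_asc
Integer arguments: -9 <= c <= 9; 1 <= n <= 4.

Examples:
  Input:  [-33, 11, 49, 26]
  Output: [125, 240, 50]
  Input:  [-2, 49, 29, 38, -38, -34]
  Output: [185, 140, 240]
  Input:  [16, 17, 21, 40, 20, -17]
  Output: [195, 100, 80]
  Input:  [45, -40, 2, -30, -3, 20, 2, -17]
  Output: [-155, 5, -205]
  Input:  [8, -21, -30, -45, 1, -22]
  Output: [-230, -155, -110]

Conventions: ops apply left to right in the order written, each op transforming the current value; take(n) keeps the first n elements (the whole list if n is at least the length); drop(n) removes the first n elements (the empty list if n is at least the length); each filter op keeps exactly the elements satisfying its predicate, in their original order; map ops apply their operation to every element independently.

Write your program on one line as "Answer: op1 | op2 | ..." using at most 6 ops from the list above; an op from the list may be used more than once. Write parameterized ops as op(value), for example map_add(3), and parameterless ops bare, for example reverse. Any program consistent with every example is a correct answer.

drop(1) | take(3) | map_mul(5) | reverse | map_add(-5)

Check, running the answer program on each example:
  [-33, 11, 49, 26] -> [11, 49, 26] -> [11, 49, 26] -> [55, 245, 130] -> [130, 245, 55] -> [125, 240, 50]
  [-2, 49, 29, 38, -38, -34] -> [49, 29, 38, -38, -34] -> [49, 29, 38] -> [245, 145, 190] -> [190, 145, 245] -> [185, 140, 240]
  [16, 17, 21, 40, 20, -17] -> [17, 21, 40, 20, -17] -> [17, 21, 40] -> [85, 105, 200] -> [200, 105, 85] -> [195, 100, 80]
  [45, -40, 2, -30, -3, 20, 2, -17] -> [-40, 2, -30, -3, 20, 2, -17] -> [-40, 2, -30] -> [-200, 10, -150] -> [-150, 10, -200] -> [-155, 5, -205]
  [8, -21, -30, -45, 1, -22] -> [-21, -30, -45, 1, -22] -> [-21, -30, -45] -> [-105, -150, -225] -> [-225, -150, -105] -> [-230, -155, -110]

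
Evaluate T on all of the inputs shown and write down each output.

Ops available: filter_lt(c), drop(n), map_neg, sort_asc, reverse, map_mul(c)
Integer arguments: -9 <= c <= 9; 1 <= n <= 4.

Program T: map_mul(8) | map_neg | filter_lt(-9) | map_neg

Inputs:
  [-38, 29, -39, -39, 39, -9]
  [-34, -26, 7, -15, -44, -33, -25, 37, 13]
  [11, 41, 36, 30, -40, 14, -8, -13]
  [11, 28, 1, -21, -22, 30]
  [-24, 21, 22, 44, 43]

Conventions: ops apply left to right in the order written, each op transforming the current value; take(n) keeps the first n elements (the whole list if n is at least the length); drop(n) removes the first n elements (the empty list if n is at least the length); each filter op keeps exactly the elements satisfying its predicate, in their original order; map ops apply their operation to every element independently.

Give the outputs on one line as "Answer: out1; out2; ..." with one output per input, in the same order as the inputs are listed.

[232, 312]; [56, 296, 104]; [88, 328, 288, 240, 112]; [88, 224, 240]; [168, 176, 352, 344]

Execution, op by op:
  [-38, 29, -39, -39, 39, -9] -> [-304, 232, -312, -312, 312, -72] -> [304, -232, 312, 312, -312, 72] -> [-232, -312] -> [232, 312]
  [-34, -26, 7, -15, -44, -33, -25, 37, 13] -> [-272, -208, 56, -120, -352, -264, -200, 296, 104] -> [272, 208, -56, 120, 352, 264, 200, -296, -104] -> [-56, -296, -104] -> [56, 296, 104]
  [11, 41, 36, 30, -40, 14, -8, -13] -> [88, 328, 288, 240, -320, 112, -64, -104] -> [-88, -328, -288, -240, 320, -112, 64, 104] -> [-88, -328, -288, -240, -112] -> [88, 328, 288, 240, 112]
  [11, 28, 1, -21, -22, 30] -> [88, 224, 8, -168, -176, 240] -> [-88, -224, -8, 168, 176, -240] -> [-88, -224, -240] -> [88, 224, 240]
  [-24, 21, 22, 44, 43] -> [-192, 168, 176, 352, 344] -> [192, -168, -176, -352, -344] -> [-168, -176, -352, -344] -> [168, 176, 352, 344]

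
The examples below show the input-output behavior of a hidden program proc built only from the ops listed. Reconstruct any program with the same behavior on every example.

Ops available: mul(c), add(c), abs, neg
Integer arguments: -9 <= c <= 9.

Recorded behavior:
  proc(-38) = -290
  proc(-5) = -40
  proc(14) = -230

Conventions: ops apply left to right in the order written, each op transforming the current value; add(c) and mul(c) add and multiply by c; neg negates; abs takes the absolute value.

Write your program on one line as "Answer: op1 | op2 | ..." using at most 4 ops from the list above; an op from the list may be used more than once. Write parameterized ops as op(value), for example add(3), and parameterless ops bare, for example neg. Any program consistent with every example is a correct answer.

add(9) | mul(-5) | abs | mul(-2)

Check, running the answer program on each example:
  -38 -> -29 -> 145 -> 145 -> -290
  -5 -> 4 -> -20 -> 20 -> -40
  14 -> 23 -> -115 -> 115 -> -230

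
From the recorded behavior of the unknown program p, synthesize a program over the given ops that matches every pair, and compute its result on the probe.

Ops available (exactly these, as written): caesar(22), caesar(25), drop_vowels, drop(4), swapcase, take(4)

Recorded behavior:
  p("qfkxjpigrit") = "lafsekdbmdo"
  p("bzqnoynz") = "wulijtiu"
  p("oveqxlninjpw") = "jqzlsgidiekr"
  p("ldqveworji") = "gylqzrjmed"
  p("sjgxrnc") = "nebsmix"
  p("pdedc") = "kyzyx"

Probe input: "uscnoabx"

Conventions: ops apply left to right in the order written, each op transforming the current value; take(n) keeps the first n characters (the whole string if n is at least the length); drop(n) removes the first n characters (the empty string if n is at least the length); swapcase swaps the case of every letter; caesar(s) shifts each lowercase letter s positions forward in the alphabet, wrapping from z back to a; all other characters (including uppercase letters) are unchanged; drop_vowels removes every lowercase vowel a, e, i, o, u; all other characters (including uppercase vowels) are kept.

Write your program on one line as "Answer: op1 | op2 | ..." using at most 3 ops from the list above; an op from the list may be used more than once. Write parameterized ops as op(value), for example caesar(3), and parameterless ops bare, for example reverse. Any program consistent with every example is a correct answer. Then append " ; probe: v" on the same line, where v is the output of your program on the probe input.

caesar(25) | caesar(22) ; probe: "pnxijvws"

Check, running the answer program on each example:
  "qfkxjpigrit" -> "pejwiohfqhs" -> "lafsekdbmdo"
  "bzqnoynz" -> "aypmnxmy" -> "wulijtiu"
  "oveqxlninjpw" -> "nudpwkmhmiov" -> "jqzlsgidiekr"
  "ldqveworji" -> "kcpudvnqih" -> "gylqzrjmed"
  "sjgxrnc" -> "rifwqmb" -> "nebsmix"
  "pdedc" -> "ocdcb" -> "kyzyx"
  probe: "uscnoabx" -> "trbmnzaw" -> "pnxijvws"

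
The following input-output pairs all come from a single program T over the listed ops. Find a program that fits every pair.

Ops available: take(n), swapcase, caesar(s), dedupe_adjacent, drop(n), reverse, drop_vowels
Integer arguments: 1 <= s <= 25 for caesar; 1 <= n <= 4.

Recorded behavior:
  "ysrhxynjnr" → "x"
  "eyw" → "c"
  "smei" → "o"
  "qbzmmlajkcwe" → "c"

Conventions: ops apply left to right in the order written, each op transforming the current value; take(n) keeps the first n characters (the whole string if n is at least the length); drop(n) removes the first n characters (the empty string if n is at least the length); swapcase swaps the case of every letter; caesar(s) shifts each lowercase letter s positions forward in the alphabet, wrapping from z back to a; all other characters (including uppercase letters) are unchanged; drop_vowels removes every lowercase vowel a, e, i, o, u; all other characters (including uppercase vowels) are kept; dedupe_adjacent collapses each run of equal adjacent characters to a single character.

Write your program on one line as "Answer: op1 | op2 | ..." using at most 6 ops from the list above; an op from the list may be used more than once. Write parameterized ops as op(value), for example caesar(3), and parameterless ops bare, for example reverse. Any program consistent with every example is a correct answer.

caesar(16) | drop_vowels | reverse | caesar(16) | take(1)

Check, running the answer program on each example:
  "ysrhxynjnr" -> "oihxnodzdh" -> "hxndzdh" -> "hdzdnxh" -> "xtptdnx" -> "x"
  "eyw" -> "uom" -> "m" -> "m" -> "c" -> "c"
  "smei" -> "icuy" -> "cy" -> "yc" -> "os" -> "o"
  "qbzmmlajkcwe" -> "grpccbqzasmu" -> "grpccbqzsm" -> "mszqbccprg" -> "cipgrssfhw" -> "c"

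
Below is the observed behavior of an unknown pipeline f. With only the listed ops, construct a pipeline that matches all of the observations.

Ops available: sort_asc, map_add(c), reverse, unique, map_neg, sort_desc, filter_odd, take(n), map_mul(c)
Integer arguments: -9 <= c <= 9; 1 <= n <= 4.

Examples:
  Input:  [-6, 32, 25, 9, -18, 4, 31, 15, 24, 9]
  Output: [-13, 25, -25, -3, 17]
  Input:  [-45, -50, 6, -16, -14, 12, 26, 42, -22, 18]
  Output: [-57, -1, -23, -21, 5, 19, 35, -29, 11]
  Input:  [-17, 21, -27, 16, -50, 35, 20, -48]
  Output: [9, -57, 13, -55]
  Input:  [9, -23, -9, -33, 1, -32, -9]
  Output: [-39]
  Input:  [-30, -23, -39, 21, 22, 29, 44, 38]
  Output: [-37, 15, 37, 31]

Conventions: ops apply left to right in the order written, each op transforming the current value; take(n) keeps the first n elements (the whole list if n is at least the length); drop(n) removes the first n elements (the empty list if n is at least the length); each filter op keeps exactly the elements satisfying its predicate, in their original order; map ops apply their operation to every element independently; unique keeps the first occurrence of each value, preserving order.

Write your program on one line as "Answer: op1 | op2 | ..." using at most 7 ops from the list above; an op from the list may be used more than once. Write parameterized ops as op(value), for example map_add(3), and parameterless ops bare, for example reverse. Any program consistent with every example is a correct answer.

reverse | map_neg | reverse | map_add(7) | filter_odd | map_neg

Check, running the answer program on each example:
  [-6, 32, 25, 9, -18, 4, 31, 15, 24, 9] -> [9, 24, 15, 31, 4, -18, 9, 25, 32, -6] -> [-9, -24, -15, -31, -4, 18, -9, -25, -32, 6] -> [6, -32, -25, -9, 18, -4, -31, -15, -24, -9] -> [13, -25, -18, -2, 25, 3, -24, -8, -17, -2] -> [13, -25, 25, 3, -17] -> [-13, 25, -25, -3, 17]
  [-45, -50, 6, -16, -14, 12, 26, 42, -22, 18] -> [18, -22, 42, 26, 12, -14, -16, 6, -50, -45] -> [-18, 22, -42, -26, -12, 14, 16, -6, 50, 45] -> [45, 50, -6, 16, 14, -12, -26, -42, 22, -18] -> [52, 57, 1, 23, 21, -5, -19, -35, 29, -11] -> [57, 1, 23, 21, -5, -19, -35, 29, -11] -> [-57, -1, -23, -21, 5, 19, 35, -29, 11]
  [-17, 21, -27, 16, -50, 35, 20, -48] -> [-48, 20, 35, -50, 16, -27, 21, -17] -> [48, -20, -35, 50, -16, 27, -21, 17] -> [17, -21, 27, -16, 50, -35, -20, 48] -> [24, -14, 34, -9, 57, -28, -13, 55] -> [-9, 57, -13, 55] -> [9, -57, 13, -55]
  [9, -23, -9, -33, 1, -32, -9] -> [-9, -32, 1, -33, -9, -23, 9] -> [9, 32, -1, 33, 9, 23, -9] -> [-9, 23, 9, 33, -1, 32, 9] -> [-2, 30, 16, 40, 6, 39, 16] -> [39] -> [-39]
  [-30, -23, -39, 21, 22, 29, 44, 38] -> [38, 44, 29, 22, 21, -39, -23, -30] -> [-38, -44, -29, -22, -21, 39, 23, 30] -> [30, 23, 39, -21, -22, -29, -44, -38] -> [37, 30, 46, -14, -15, -22, -37, -31] -> [37, -15, -37, -31] -> [-37, 15, 37, 31]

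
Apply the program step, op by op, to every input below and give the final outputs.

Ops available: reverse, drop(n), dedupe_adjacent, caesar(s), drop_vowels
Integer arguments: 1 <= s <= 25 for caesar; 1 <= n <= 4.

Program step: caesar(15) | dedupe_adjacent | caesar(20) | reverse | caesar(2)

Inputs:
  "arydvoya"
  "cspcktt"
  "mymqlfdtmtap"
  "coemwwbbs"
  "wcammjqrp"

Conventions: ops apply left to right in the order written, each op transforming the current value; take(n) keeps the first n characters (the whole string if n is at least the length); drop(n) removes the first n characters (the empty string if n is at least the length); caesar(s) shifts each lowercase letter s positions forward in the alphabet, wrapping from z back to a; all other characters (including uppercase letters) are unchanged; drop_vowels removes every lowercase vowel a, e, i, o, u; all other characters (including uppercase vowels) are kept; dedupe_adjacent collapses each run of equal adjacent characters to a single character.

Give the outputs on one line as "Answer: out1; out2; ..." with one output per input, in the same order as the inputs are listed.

Execution, op by op:
  "arydvoya" -> "pgnskdnp" -> "pgnskdnp" -> "jahmexhj" -> "jhxemhaj" -> "ljzgojcl"
  "cspcktt" -> "rherzii" -> "rherzi" -> "lbyltc" -> "ctlybl" -> "evnadn"
  "mymqlfdtmtap" -> "bnbfausibipe" -> "bnbfausibipe" -> "vhvzuomcvcjy" -> "yjcvcmouzvhv" -> "alexeoqwbxjx"
  "coemwwbbs" -> "rdtbllqqh" -> "rdtblqh" -> "lxnvfkb" -> "bkfvnxl" -> "dmhxpzn"
  "wcammjqrp" -> "lrpbbyfge" -> "lrpbyfge" -> "fljvszay" -> "yazsvjlf" -> "acbuxlnh"

"ljzgojcl"; "evnadn"; "alexeoqwbxjx"; "dmhxpzn"; "acbuxlnh"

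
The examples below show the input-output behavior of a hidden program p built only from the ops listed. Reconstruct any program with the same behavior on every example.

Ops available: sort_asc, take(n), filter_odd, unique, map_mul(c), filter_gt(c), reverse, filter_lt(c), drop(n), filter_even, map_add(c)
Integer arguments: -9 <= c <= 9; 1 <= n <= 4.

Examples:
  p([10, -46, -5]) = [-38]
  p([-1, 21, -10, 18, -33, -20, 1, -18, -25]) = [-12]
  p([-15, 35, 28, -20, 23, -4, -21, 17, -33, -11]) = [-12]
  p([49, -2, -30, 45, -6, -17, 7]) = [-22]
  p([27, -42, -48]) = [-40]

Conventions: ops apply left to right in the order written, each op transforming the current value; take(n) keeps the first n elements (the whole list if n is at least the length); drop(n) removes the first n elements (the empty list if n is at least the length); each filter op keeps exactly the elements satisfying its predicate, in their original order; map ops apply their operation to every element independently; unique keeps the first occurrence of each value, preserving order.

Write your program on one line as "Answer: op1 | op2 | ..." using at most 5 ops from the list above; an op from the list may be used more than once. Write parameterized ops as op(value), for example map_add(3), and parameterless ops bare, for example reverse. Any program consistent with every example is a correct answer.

map_add(2) | sort_asc | filter_even | take(1) | map_add(6)

Check, running the answer program on each example:
  [10, -46, -5] -> [12, -44, -3] -> [-44, -3, 12] -> [-44, 12] -> [-44] -> [-38]
  [-1, 21, -10, 18, -33, -20, 1, -18, -25] -> [1, 23, -8, 20, -31, -18, 3, -16, -23] -> [-31, -23, -18, -16, -8, 1, 3, 20, 23] -> [-18, -16, -8, 20] -> [-18] -> [-12]
  [-15, 35, 28, -20, 23, -4, -21, 17, -33, -11] -> [-13, 37, 30, -18, 25, -2, -19, 19, -31, -9] -> [-31, -19, -18, -13, -9, -2, 19, 25, 30, 37] -> [-18, -2, 30] -> [-18] -> [-12]
  [49, -2, -30, 45, -6, -17, 7] -> [51, 0, -28, 47, -4, -15, 9] -> [-28, -15, -4, 0, 9, 47, 51] -> [-28, -4, 0] -> [-28] -> [-22]
  [27, -42, -48] -> [29, -40, -46] -> [-46, -40, 29] -> [-46, -40] -> [-46] -> [-40]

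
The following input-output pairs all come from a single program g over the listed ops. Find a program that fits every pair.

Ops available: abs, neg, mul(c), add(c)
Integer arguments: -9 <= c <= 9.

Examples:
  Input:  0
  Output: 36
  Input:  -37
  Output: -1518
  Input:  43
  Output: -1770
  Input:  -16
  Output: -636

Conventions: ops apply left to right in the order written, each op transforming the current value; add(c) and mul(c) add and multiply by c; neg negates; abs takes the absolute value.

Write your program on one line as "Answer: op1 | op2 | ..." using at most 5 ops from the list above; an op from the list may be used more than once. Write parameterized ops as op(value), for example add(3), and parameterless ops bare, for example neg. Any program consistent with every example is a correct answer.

abs | mul(7) | neg | add(6) | mul(6)

Check, running the answer program on each example:
  0 -> 0 -> 0 -> 0 -> 6 -> 36
  -37 -> 37 -> 259 -> -259 -> -253 -> -1518
  43 -> 43 -> 301 -> -301 -> -295 -> -1770
  -16 -> 16 -> 112 -> -112 -> -106 -> -636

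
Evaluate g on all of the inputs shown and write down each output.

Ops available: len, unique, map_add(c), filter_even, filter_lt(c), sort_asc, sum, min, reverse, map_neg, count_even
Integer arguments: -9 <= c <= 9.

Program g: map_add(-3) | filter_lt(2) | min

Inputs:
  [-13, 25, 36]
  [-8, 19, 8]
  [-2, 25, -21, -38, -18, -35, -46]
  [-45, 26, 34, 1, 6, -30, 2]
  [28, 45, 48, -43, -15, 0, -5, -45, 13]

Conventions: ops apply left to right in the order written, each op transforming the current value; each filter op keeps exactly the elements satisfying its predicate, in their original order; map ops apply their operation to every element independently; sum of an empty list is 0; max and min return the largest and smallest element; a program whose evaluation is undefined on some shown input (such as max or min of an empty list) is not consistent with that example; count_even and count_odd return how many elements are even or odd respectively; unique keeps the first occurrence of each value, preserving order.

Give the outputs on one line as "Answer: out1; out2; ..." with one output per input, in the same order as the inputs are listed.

Execution, op by op:
  [-13, 25, 36] -> [-16, 22, 33] -> [-16] -> -16
  [-8, 19, 8] -> [-11, 16, 5] -> [-11] -> -11
  [-2, 25, -21, -38, -18, -35, -46] -> [-5, 22, -24, -41, -21, -38, -49] -> [-5, -24, -41, -21, -38, -49] -> -49
  [-45, 26, 34, 1, 6, -30, 2] -> [-48, 23, 31, -2, 3, -33, -1] -> [-48, -2, -33, -1] -> -48
  [28, 45, 48, -43, -15, 0, -5, -45, 13] -> [25, 42, 45, -46, -18, -3, -8, -48, 10] -> [-46, -18, -3, -8, -48] -> -48

-16; -11; -49; -48; -48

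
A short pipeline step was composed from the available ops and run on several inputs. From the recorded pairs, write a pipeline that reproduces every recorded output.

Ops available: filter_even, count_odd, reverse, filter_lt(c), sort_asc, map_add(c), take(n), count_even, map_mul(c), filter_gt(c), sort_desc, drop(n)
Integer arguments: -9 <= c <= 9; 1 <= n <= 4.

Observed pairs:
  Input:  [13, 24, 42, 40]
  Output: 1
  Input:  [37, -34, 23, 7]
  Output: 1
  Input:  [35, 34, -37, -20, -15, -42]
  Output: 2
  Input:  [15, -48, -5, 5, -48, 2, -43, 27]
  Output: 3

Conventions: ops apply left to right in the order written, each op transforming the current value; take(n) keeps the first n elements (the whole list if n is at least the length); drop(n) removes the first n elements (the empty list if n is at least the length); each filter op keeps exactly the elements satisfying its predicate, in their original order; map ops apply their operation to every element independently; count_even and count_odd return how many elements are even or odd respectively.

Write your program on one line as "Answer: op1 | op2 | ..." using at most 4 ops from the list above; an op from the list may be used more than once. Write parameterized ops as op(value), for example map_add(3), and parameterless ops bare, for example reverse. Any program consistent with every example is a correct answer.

map_mul(5) | reverse | drop(2) | count_odd

Check, running the answer program on each example:
  [13, 24, 42, 40] -> [65, 120, 210, 200] -> [200, 210, 120, 65] -> [120, 65] -> 1
  [37, -34, 23, 7] -> [185, -170, 115, 35] -> [35, 115, -170, 185] -> [-170, 185] -> 1
  [35, 34, -37, -20, -15, -42] -> [175, 170, -185, -100, -75, -210] -> [-210, -75, -100, -185, 170, 175] -> [-100, -185, 170, 175] -> 2
  [15, -48, -5, 5, -48, 2, -43, 27] -> [75, -240, -25, 25, -240, 10, -215, 135] -> [135, -215, 10, -240, 25, -25, -240, 75] -> [10, -240, 25, -25, -240, 75] -> 3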